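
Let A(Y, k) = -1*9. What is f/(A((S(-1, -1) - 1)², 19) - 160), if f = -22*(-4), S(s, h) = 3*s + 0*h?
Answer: -88/169 ≈ -0.52071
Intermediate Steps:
S(s, h) = 3*s (S(s, h) = 3*s + 0 = 3*s)
A(Y, k) = -9
f = 88
f/(A((S(-1, -1) - 1)², 19) - 160) = 88/(-9 - 160) = 88/(-169) = 88*(-1/169) = -88/169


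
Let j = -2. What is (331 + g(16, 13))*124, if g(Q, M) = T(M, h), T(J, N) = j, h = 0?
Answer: 40796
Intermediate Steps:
T(J, N) = -2
g(Q, M) = -2
(331 + g(16, 13))*124 = (331 - 2)*124 = 329*124 = 40796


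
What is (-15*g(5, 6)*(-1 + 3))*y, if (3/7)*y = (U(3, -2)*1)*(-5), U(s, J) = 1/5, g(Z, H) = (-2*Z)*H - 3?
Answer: -4410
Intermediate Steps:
g(Z, H) = -3 - 2*H*Z (g(Z, H) = -2*H*Z - 3 = -3 - 2*H*Z)
U(s, J) = ⅕
y = -7/3 (y = 7*(((⅕)*1)*(-5))/3 = 7*((⅕)*(-5))/3 = (7/3)*(-1) = -7/3 ≈ -2.3333)
(-15*g(5, 6)*(-1 + 3))*y = -15*(-3 - 2*6*5)*(-1 + 3)*(-7/3) = -15*(-3 - 60)*2*(-7/3) = -(-945)*2*(-7/3) = -15*(-126)*(-7/3) = 1890*(-7/3) = -4410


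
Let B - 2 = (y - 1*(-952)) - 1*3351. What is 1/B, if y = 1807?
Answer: -1/590 ≈ -0.0016949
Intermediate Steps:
B = -590 (B = 2 + ((1807 - 1*(-952)) - 1*3351) = 2 + ((1807 + 952) - 3351) = 2 + (2759 - 3351) = 2 - 592 = -590)
1/B = 1/(-590) = -1/590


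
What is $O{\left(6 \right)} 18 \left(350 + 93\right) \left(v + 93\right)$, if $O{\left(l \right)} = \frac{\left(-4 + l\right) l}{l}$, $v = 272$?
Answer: $5821020$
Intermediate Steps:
$O{\left(l \right)} = -4 + l$ ($O{\left(l \right)} = \frac{l \left(-4 + l\right)}{l} = -4 + l$)
$O{\left(6 \right)} 18 \left(350 + 93\right) \left(v + 93\right) = \left(-4 + 6\right) 18 \left(350 + 93\right) \left(272 + 93\right) = 2 \cdot 18 \cdot 443 \cdot 365 = 2 \cdot 18 \cdot 161695 = 2 \cdot 2910510 = 5821020$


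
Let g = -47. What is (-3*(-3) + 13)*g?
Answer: -1034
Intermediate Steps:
(-3*(-3) + 13)*g = (-3*(-3) + 13)*(-47) = (9 + 13)*(-47) = 22*(-47) = -1034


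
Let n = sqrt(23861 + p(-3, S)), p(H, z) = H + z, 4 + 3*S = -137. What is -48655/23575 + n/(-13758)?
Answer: -9731/4715 - sqrt(23811)/13758 ≈ -2.0751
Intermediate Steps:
S = -47 (S = -4/3 + (1/3)*(-137) = -4/3 - 137/3 = -47)
n = sqrt(23811) (n = sqrt(23861 + (-3 - 47)) = sqrt(23861 - 50) = sqrt(23811) ≈ 154.31)
-48655/23575 + n/(-13758) = -48655/23575 + sqrt(23811)/(-13758) = -48655*1/23575 + sqrt(23811)*(-1/13758) = -9731/4715 - sqrt(23811)/13758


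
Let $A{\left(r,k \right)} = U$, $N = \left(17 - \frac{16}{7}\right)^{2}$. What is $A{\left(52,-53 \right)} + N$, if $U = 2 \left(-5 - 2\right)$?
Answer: $\frac{9923}{49} \approx 202.51$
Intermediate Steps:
$N = \frac{10609}{49}$ ($N = \left(17 - \frac{16}{7}\right)^{2} = \left(\frac{103}{7}\right)^{2} = \frac{10609}{49} \approx 216.51$)
$U = -14$ ($U = 2 \left(-7\right) = -14$)
$A{\left(r,k \right)} = -14$
$A{\left(52,-53 \right)} + N = -14 + \frac{10609}{49} = \frac{9923}{49}$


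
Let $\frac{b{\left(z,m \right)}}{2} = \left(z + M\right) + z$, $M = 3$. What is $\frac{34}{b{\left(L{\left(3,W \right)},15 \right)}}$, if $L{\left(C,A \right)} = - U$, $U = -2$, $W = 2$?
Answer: $\frac{17}{7} \approx 2.4286$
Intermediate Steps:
$L{\left(C,A \right)} = 2$ ($L{\left(C,A \right)} = \left(-1\right) \left(-2\right) = 2$)
$b{\left(z,m \right)} = 6 + 4 z$ ($b{\left(z,m \right)} = 2 \left(\left(z + 3\right) + z\right) = 2 \left(\left(3 + z\right) + z\right) = 2 \left(3 + 2 z\right) = 6 + 4 z$)
$\frac{34}{b{\left(L{\left(3,W \right)},15 \right)}} = \frac{34}{6 + 4 \cdot 2} = \frac{34}{6 + 8} = \frac{34}{14} = 34 \cdot \frac{1}{14} = \frac{17}{7}$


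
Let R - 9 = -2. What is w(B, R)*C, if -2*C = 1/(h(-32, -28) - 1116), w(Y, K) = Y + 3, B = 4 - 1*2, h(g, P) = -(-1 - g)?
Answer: 5/2294 ≈ 0.0021796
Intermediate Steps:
R = 7 (R = 9 - 2 = 7)
h(g, P) = 1 + g
B = 2 (B = 4 - 2 = 2)
w(Y, K) = 3 + Y
C = 1/2294 (C = -1/(2*((1 - 32) - 1116)) = -1/(2*(-31 - 1116)) = -½/(-1147) = -½*(-1/1147) = 1/2294 ≈ 0.00043592)
w(B, R)*C = (3 + 2)*(1/2294) = 5*(1/2294) = 5/2294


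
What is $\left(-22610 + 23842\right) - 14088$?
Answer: $-12856$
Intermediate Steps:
$\left(-22610 + 23842\right) - 14088 = 1232 - 14088 = -12856$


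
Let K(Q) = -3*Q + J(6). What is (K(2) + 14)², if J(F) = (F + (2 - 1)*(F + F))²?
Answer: 110224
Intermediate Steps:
J(F) = 9*F² (J(F) = (F + 1*(2*F))² = (F + 2*F)² = (3*F)² = 9*F²)
K(Q) = 324 - 3*Q (K(Q) = -3*Q + 9*6² = -3*Q + 9*36 = -3*Q + 324 = 324 - 3*Q)
(K(2) + 14)² = ((324 - 3*2) + 14)² = ((324 - 6) + 14)² = (318 + 14)² = 332² = 110224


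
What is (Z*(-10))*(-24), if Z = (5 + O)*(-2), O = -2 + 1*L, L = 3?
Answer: -2880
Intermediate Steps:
O = 1 (O = -2 + 1*3 = -2 + 3 = 1)
Z = -12 (Z = (5 + 1)*(-2) = 6*(-2) = -12)
(Z*(-10))*(-24) = -12*(-10)*(-24) = 120*(-24) = -2880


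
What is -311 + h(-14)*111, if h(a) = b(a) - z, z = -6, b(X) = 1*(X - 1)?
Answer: -1310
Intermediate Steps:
b(X) = -1 + X (b(X) = 1*(-1 + X) = -1 + X)
h(a) = 5 + a (h(a) = (-1 + a) - 1*(-6) = (-1 + a) + 6 = 5 + a)
-311 + h(-14)*111 = -311 + (5 - 14)*111 = -311 - 9*111 = -311 - 999 = -1310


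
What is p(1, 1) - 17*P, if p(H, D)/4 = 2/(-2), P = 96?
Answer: -1636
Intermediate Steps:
p(H, D) = -4 (p(H, D) = 4*(2/(-2)) = 4*(2*(-½)) = 4*(-1) = -4)
p(1, 1) - 17*P = -4 - 17*96 = -4 - 1632 = -1636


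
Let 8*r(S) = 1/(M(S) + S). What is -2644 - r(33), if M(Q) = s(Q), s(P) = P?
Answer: -1396033/528 ≈ -2644.0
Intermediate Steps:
M(Q) = Q
r(S) = 1/(16*S) (r(S) = 1/(8*(S + S)) = 1/(8*((2*S))) = (1/(2*S))/8 = 1/(16*S))
-2644 - r(33) = -2644 - 1/(16*33) = -2644 - 1*1/528 = -2644 - 1/528 = -1396033/528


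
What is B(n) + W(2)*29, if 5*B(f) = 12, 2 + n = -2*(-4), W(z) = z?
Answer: 302/5 ≈ 60.400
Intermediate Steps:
n = 6 (n = -2 - 2*(-4) = -2 + 8 = 6)
B(f) = 12/5 (B(f) = (⅕)*12 = 12/5)
B(n) + W(2)*29 = 12/5 + 2*29 = 12/5 + 58 = 302/5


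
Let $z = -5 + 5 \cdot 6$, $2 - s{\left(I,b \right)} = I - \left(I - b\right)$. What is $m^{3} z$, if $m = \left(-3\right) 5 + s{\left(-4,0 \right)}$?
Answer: $-54925$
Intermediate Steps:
$s{\left(I,b \right)} = 2 - b$ ($s{\left(I,b \right)} = 2 - \left(I - \left(I - b\right)\right) = 2 - b$)
$z = 25$ ($z = -5 + 30 = 25$)
$m = -13$ ($m = \left(-3\right) 5 + \left(2 - 0\right) = -15 + \left(2 + 0\right) = -15 + 2 = -13$)
$m^{3} z = \left(-13\right)^{3} \cdot 25 = \left(-2197\right) 25 = -54925$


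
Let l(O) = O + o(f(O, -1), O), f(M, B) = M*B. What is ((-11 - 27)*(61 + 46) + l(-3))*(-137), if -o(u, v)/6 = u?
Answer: 559919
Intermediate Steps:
f(M, B) = B*M
o(u, v) = -6*u
l(O) = 7*O (l(O) = O - (-6)*O = O + 6*O = 7*O)
((-11 - 27)*(61 + 46) + l(-3))*(-137) = ((-11 - 27)*(61 + 46) + 7*(-3))*(-137) = (-38*107 - 21)*(-137) = (-4066 - 21)*(-137) = -4087*(-137) = 559919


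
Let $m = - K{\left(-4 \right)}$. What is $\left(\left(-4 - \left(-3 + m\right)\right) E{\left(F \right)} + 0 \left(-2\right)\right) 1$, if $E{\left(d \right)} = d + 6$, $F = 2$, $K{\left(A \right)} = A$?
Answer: $-40$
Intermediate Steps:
$E{\left(d \right)} = 6 + d$
$m = 4$ ($m = \left(-1\right) \left(-4\right) = 4$)
$\left(\left(-4 - \left(-3 + m\right)\right) E{\left(F \right)} + 0 \left(-2\right)\right) 1 = \left(\left(-4 + \left(3 - 4\right)\right) \left(6 + 2\right) + 0 \left(-2\right)\right) 1 = \left(\left(-4 + \left(3 - 4\right)\right) 8 + 0\right) 1 = \left(\left(-4 - 1\right) 8 + 0\right) 1 = \left(\left(-5\right) 8 + 0\right) 1 = \left(-40 + 0\right) 1 = \left(-40\right) 1 = -40$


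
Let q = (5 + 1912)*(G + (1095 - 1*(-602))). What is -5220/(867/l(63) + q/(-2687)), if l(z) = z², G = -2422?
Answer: -9278291610/919757509 ≈ -10.088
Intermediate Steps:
q = -1389825 (q = (5 + 1912)*(-2422 + (1095 - 1*(-602))) = 1917*(-2422 + (1095 + 602)) = 1917*(-2422 + 1697) = 1917*(-725) = -1389825)
-5220/(867/l(63) + q/(-2687)) = -5220/(867/(63²) - 1389825/(-2687)) = -5220/(867/3969 - 1389825*(-1/2687)) = -5220/(867*(1/3969) + 1389825/2687) = -5220/(289/1323 + 1389825/2687) = -5220/1839515018/3554901 = -5220*3554901/1839515018 = -9278291610/919757509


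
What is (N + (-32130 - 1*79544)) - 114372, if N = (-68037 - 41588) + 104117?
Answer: -231554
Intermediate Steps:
N = -5508 (N = -109625 + 104117 = -5508)
(N + (-32130 - 1*79544)) - 114372 = (-5508 + (-32130 - 1*79544)) - 114372 = (-5508 + (-32130 - 79544)) - 114372 = (-5508 - 111674) - 114372 = -117182 - 114372 = -231554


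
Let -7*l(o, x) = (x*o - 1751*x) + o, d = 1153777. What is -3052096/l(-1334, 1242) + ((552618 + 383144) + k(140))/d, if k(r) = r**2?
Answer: -2623532041862/552789559801 ≈ -4.7460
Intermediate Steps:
l(o, x) = -o/7 + 1751*x/7 - o*x/7 (l(o, x) = -((x*o - 1751*x) + o)/7 = -((o*x - 1751*x) + o)/7 = -((-1751*x + o*x) + o)/7 = -(o - 1751*x + o*x)/7 = -o/7 + 1751*x/7 - o*x/7)
-3052096/l(-1334, 1242) + ((552618 + 383144) + k(140))/d = -3052096/(-1/7*(-1334) + (1751/7)*1242 - 1/7*(-1334)*1242) + ((552618 + 383144) + 140**2)/1153777 = -3052096/(1334/7 + 2174742/7 + 1656828/7) + (935762 + 19600)*(1/1153777) = -3052096/3832904/7 + 955362*(1/1153777) = -3052096*7/3832904 + 955362/1153777 = -2670584/479113 + 955362/1153777 = -2623532041862/552789559801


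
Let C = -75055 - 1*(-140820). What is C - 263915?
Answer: -198150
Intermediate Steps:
C = 65765 (C = -75055 + 140820 = 65765)
C - 263915 = 65765 - 263915 = -198150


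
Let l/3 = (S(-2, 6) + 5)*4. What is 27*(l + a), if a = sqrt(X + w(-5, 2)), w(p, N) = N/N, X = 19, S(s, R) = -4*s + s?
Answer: 3564 + 54*sqrt(5) ≈ 3684.7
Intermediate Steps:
S(s, R) = -3*s
l = 132 (l = 3*((-3*(-2) + 5)*4) = 3*((6 + 5)*4) = 3*(11*4) = 3*44 = 132)
w(p, N) = 1
a = 2*sqrt(5) (a = sqrt(19 + 1) = sqrt(20) = 2*sqrt(5) ≈ 4.4721)
27*(l + a) = 27*(132 + 2*sqrt(5)) = 3564 + 54*sqrt(5)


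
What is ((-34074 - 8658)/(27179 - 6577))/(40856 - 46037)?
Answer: 7122/17789827 ≈ 0.00040034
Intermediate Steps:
((-34074 - 8658)/(27179 - 6577))/(40856 - 46037) = -42732/20602/(-5181) = -42732*1/20602*(-1/5181) = -21366/10301*(-1/5181) = 7122/17789827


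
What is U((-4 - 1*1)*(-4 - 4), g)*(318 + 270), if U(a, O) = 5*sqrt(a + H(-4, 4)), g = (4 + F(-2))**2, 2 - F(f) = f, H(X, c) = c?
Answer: 5880*sqrt(11) ≈ 19502.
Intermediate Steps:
F(f) = 2 - f
g = 64 (g = (4 + (2 - 1*(-2)))**2 = (4 + (2 + 2))**2 = (4 + 4)**2 = 8**2 = 64)
U(a, O) = 5*sqrt(4 + a) (U(a, O) = 5*sqrt(a + 4) = 5*sqrt(4 + a))
U((-4 - 1*1)*(-4 - 4), g)*(318 + 270) = (5*sqrt(4 + (-4 - 1*1)*(-4 - 4)))*(318 + 270) = (5*sqrt(4 + (-4 - 1)*(-8)))*588 = (5*sqrt(4 - 5*(-8)))*588 = (5*sqrt(4 + 40))*588 = (5*sqrt(44))*588 = (5*(2*sqrt(11)))*588 = (10*sqrt(11))*588 = 5880*sqrt(11)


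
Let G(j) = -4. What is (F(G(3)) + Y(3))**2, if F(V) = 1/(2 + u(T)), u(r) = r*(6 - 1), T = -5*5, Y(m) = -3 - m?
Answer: 546121/15129 ≈ 36.098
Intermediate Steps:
T = -25
u(r) = 5*r (u(r) = r*5 = 5*r)
F(V) = -1/123 (F(V) = 1/(2 + 5*(-25)) = 1/(2 - 125) = 1/(-123) = -1/123)
(F(G(3)) + Y(3))**2 = (-1/123 + (-3 - 1*3))**2 = (-1/123 + (-3 - 3))**2 = (-1/123 - 6)**2 = (-739/123)**2 = 546121/15129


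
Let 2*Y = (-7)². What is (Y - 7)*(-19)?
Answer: -665/2 ≈ -332.50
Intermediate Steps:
Y = 49/2 (Y = (½)*(-7)² = (½)*49 = 49/2 ≈ 24.500)
(Y - 7)*(-19) = (49/2 - 7)*(-19) = (35/2)*(-19) = -665/2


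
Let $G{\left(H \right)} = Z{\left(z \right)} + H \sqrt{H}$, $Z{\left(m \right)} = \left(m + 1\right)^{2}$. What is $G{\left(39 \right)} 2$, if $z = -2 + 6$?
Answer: $50 + 78 \sqrt{39} \approx 537.11$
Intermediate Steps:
$z = 4$
$Z{\left(m \right)} = \left(1 + m\right)^{2}$
$G{\left(H \right)} = 25 + H^{\frac{3}{2}}$ ($G{\left(H \right)} = \left(1 + 4\right)^{2} + H \sqrt{H} = 5^{2} + H^{\frac{3}{2}} = 25 + H^{\frac{3}{2}}$)
$G{\left(39 \right)} 2 = \left(25 + 39^{\frac{3}{2}}\right) 2 = \left(25 + 39 \sqrt{39}\right) 2 = 50 + 78 \sqrt{39}$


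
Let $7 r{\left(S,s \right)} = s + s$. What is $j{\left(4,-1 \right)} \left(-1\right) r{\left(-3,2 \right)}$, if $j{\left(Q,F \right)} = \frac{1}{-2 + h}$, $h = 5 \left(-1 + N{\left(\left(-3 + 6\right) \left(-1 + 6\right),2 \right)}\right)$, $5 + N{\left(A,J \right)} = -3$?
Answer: $\frac{4}{329} \approx 0.012158$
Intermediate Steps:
$r{\left(S,s \right)} = \frac{2 s}{7}$ ($r{\left(S,s \right)} = \frac{s + s}{7} = \frac{2 s}{7}$)
$N{\left(A,J \right)} = -8$ ($N{\left(A,J \right)} = -5 - 3 = -8$)
$h = -45$ ($h = 5 \left(-1 - 8\right) = 5 \left(-9\right) = -45$)
$j{\left(Q,F \right)} = - \frac{1}{47}$ ($j{\left(Q,F \right)} = \frac{1}{-2 - 45} = \frac{1}{-47} = - \frac{1}{47}$)
$j{\left(4,-1 \right)} \left(-1\right) r{\left(-3,2 \right)} = \left(- \frac{1}{47}\right) \left(-1\right) \frac{2}{7} \cdot 2 = \frac{1}{47} \cdot \frac{4}{7} = \frac{4}{329}$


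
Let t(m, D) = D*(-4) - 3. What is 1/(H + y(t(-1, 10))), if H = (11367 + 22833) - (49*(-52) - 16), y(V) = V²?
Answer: 1/38613 ≈ 2.5898e-5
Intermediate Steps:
t(m, D) = -3 - 4*D (t(m, D) = -4*D - 3 = -3 - 4*D)
H = 36764 (H = 34200 - (-2548 - 16) = 34200 - 1*(-2564) = 34200 + 2564 = 36764)
1/(H + y(t(-1, 10))) = 1/(36764 + (-3 - 4*10)²) = 1/(36764 + (-3 - 40)²) = 1/(36764 + (-43)²) = 1/(36764 + 1849) = 1/38613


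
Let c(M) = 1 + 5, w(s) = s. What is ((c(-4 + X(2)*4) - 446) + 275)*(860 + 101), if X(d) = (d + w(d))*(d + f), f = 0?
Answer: -158565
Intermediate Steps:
X(d) = 2*d² (X(d) = (d + d)*(d + 0) = (2*d)*d = 2*d²)
c(M) = 6
((c(-4 + X(2)*4) - 446) + 275)*(860 + 101) = ((6 - 446) + 275)*(860 + 101) = (-440 + 275)*961 = -165*961 = -158565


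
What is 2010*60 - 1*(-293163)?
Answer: 413763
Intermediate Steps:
2010*60 - 1*(-293163) = 120600 + 293163 = 413763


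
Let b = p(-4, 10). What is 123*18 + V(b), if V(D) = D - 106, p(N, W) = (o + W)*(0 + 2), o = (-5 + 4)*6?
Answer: 2116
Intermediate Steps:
o = -6 (o = -1*6 = -6)
p(N, W) = -12 + 2*W (p(N, W) = (-6 + W)*(0 + 2) = (-6 + W)*2 = -12 + 2*W)
b = 8 (b = -12 + 2*10 = -12 + 20 = 8)
V(D) = -106 + D
123*18 + V(b) = 123*18 + (-106 + 8) = 2214 - 98 = 2116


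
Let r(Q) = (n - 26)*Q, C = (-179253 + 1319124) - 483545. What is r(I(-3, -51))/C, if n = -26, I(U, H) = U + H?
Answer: 1404/328163 ≈ 0.0042784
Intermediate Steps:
I(U, H) = H + U
C = 656326 (C = 1139871 - 483545 = 656326)
r(Q) = -52*Q (r(Q) = (-26 - 26)*Q = -52*Q)
r(I(-3, -51))/C = -52*(-51 - 3)/656326 = -52*(-54)*(1/656326) = 2808*(1/656326) = 1404/328163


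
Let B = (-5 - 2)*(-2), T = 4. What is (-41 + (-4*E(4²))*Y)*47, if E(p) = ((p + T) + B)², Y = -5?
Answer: 1084713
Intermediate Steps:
B = 14 (B = -7*(-2) = 14)
E(p) = (18 + p)² (E(p) = ((p + 4) + 14)² = ((4 + p) + 14)² = (18 + p)²)
(-41 + (-4*E(4²))*Y)*47 = (-41 - 4*(18 + 4²)²*(-5))*47 = (-41 - 4*(18 + 16)²*(-5))*47 = (-41 - 4*34²*(-5))*47 = (-41 - 4*1156*(-5))*47 = (-41 - 4624*(-5))*47 = (-41 + 23120)*47 = 23079*47 = 1084713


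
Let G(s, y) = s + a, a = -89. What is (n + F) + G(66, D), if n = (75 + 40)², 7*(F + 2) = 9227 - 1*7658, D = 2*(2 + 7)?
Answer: 93969/7 ≈ 13424.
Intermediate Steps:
D = 18 (D = 2*9 = 18)
F = 1555/7 (F = -2 + (9227 - 1*7658)/7 = -2 + (9227 - 7658)/7 = -2 + (⅐)*1569 = -2 + 1569/7 = 1555/7 ≈ 222.14)
G(s, y) = -89 + s (G(s, y) = s - 89 = -89 + s)
n = 13225 (n = 115² = 13225)
(n + F) + G(66, D) = (13225 + 1555/7) + (-89 + 66) = 94130/7 - 23 = 93969/7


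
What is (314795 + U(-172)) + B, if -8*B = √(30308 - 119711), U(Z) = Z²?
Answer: 344379 - I*√89403/8 ≈ 3.4438e+5 - 37.375*I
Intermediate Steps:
B = -I*√89403/8 (B = -√(30308 - 119711)/8 = -I*√89403/8 ≈ -37.375*I)
(314795 + U(-172)) + B = (314795 + (-172)²) - I*√89403/8 = (314795 + 29584) - I*√89403/8 = 344379 - I*√89403/8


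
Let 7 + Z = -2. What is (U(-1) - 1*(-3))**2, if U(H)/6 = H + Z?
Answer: 3249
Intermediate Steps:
Z = -9 (Z = -7 - 2 = -9)
U(H) = -54 + 6*H (U(H) = 6*(H - 9) = 6*(-9 + H) = -54 + 6*H)
(U(-1) - 1*(-3))**2 = ((-54 + 6*(-1)) - 1*(-3))**2 = ((-54 - 6) + 3)**2 = (-60 + 3)**2 = (-57)**2 = 3249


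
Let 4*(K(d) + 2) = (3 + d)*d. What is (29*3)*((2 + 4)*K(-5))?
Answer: 261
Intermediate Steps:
K(d) = -2 + d*(3 + d)/4 (K(d) = -2 + ((3 + d)*d)/4 = -2 + (d*(3 + d))/4 = -2 + d*(3 + d)/4)
(29*3)*((2 + 4)*K(-5)) = (29*3)*((2 + 4)*(-2 + (1/4)*(-5)**2 + (3/4)*(-5))) = 87*(6*(-2 + (1/4)*25 - 15/4)) = 87*(6*(-2 + 25/4 - 15/4)) = 87*(6*(1/2)) = 87*3 = 261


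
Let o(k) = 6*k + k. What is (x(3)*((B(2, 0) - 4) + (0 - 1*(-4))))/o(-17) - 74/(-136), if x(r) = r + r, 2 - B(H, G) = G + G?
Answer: 211/476 ≈ 0.44328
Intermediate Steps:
B(H, G) = 2 - 2*G (B(H, G) = 2 - (G + G) = 2 - 2*G)
x(r) = 2*r
o(k) = 7*k
(x(3)*((B(2, 0) - 4) + (0 - 1*(-4))))/o(-17) - 74/(-136) = ((2*3)*(((2 - 2*0) - 4) + (0 - 1*(-4))))/((7*(-17))) - 74/(-136) = (6*(((2 + 0) - 4) + (0 + 4)))/(-119) - 74*(-1/136) = (6*((2 - 4) + 4))*(-1/119) + 37/68 = (6*(-2 + 4))*(-1/119) + 37/68 = (6*2)*(-1/119) + 37/68 = 12*(-1/119) + 37/68 = -12/119 + 37/68 = 211/476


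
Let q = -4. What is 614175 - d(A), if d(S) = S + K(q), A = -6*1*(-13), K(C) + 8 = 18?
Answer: 614087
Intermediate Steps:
K(C) = 10 (K(C) = -8 + 18 = 10)
A = 78 (A = -6*(-13) = 78)
d(S) = 10 + S (d(S) = S + 10 = 10 + S)
614175 - d(A) = 614175 - (10 + 78) = 614175 - 1*88 = 614175 - 88 = 614087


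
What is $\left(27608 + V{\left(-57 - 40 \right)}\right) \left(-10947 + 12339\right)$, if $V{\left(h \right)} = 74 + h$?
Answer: $38398320$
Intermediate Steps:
$\left(27608 + V{\left(-57 - 40 \right)}\right) \left(-10947 + 12339\right) = \left(27608 + \left(74 - 97\right)\right) \left(-10947 + 12339\right) = \left(27608 + \left(74 - 97\right)\right) 1392 = \left(27608 - 23\right) 1392 = 27585 \cdot 1392 = 38398320$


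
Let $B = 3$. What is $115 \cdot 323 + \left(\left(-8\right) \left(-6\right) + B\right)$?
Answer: $37196$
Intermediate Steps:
$115 \cdot 323 + \left(\left(-8\right) \left(-6\right) + B\right) = 115 \cdot 323 + \left(\left(-8\right) \left(-6\right) + 3\right) = 37145 + \left(48 + 3\right) = 37145 + 51 = 37196$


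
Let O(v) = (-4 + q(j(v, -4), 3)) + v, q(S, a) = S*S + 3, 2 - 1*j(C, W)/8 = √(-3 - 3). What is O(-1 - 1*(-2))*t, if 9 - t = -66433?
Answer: 4252288*(2 - I*√6)² ≈ -8.5046e+6 - 4.1664e+7*I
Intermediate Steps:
t = 66442 (t = 9 - 1*(-66433) = 9 + 66433 = 66442)
j(C, W) = 16 - 8*I*√6 (j(C, W) = 16 - 8*√(-3 - 3) = 16 - 8*I*√6)
q(S, a) = 3 + S² (q(S, a) = S² + 3 = 3 + S²)
O(v) = -1 + v + (16 - 8*I*√6)² (O(v) = (-4 + (3 + (16 - 8*I*√6)²)) + v = (-1 + (16 - 8*I*√6)²) + v = -1 + v + (16 - 8*I*√6)²)
O(-1 - 1*(-2))*t = (-129 + (-1 - 1*(-2)) - 256*I*√6)*66442 = (-129 + (-1 + 2) - 256*I*√6)*66442 = (-129 + 1 - 256*I*√6)*66442 = (-128 - 256*I*√6)*66442 = -8504576 - 17009152*I*√6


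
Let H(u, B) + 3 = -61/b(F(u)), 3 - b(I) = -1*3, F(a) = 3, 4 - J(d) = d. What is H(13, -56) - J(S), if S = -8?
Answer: -151/6 ≈ -25.167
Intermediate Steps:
J(d) = 4 - d
b(I) = 6 (b(I) = 3 - (-1)*3 = 3 - 1*(-3) = 3 + 3 = 6)
H(u, B) = -79/6 (H(u, B) = -3 - 61/6 = -79/6)
H(13, -56) - J(S) = -79/6 - (4 - 1*(-8)) = -79/6 - (4 + 8) = -79/6 - 1*12 = -79/6 - 12 = -151/6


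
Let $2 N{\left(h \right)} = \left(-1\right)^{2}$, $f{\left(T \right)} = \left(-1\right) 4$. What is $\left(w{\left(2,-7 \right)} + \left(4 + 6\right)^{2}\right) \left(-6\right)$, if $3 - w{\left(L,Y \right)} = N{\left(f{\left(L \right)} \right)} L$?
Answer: $-612$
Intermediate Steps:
$f{\left(T \right)} = -4$
$N{\left(h \right)} = \frac{1}{2}$ ($N{\left(h \right)} = \frac{\left(-1\right)^{2}}{2} = \frac{1}{2} \cdot 1 = \frac{1}{2}$)
$w{\left(L,Y \right)} = 3 - \frac{L}{2}$
$\left(w{\left(2,-7 \right)} + \left(4 + 6\right)^{2}\right) \left(-6\right) = \left(\left(3 - 1\right) + \left(4 + 6\right)^{2}\right) \left(-6\right) = \left(\left(3 - 1\right) + 10^{2}\right) \left(-6\right) = \left(2 + 100\right) \left(-6\right) = 102 \left(-6\right) = -612$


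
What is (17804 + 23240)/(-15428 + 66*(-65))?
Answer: -20522/9859 ≈ -2.0816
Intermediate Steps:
(17804 + 23240)/(-15428 + 66*(-65)) = 41044/(-15428 - 4290) = 41044/(-19718) = 41044*(-1/19718) = -20522/9859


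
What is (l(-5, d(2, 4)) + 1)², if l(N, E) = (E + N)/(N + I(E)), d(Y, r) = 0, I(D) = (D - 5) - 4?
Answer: 361/196 ≈ 1.8418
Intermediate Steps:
I(D) = -9 + D (I(D) = (-5 + D) - 4 = -9 + D)
l(N, E) = (E + N)/(-9 + E + N) (l(N, E) = (E + N)/(N + (-9 + E)) = (E + N)/(-9 + E + N))
(l(-5, d(2, 4)) + 1)² = ((0 - 5)/(-9 + 0 - 5) + 1)² = (-5/(-14) + 1)² = (-1/14*(-5) + 1)² = (5/14 + 1)² = (19/14)² = 361/196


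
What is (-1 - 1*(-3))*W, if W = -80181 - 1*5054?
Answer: -170470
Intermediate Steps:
W = -85235 (W = -80181 - 5054 = -85235)
(-1 - 1*(-3))*W = (-1 - 1*(-3))*(-85235) = (-1 + 3)*(-85235) = 2*(-85235) = -170470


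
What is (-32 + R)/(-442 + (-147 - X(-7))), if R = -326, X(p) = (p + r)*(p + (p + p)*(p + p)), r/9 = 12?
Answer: 179/9839 ≈ 0.018193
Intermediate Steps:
r = 108 (r = 9*12 = 108)
X(p) = (108 + p)*(p + 4*p²) (X(p) = (p + 108)*(p + (p + p)*(p + p)) = (108 + p)*(p + (2*p)*(2*p)) = (108 + p)*(p + 4*p²))
(-32 + R)/(-442 + (-147 - X(-7))) = (-32 - 326)/(-442 + (-147 - (-7)*(108 + 4*(-7)² + 433*(-7)))) = -358/(-442 + (-147 - (-7)*(108 + 4*49 - 3031))) = -358/(-442 + (-147 - (-7)*(108 + 196 - 3031))) = -358/(-442 + (-147 - (-7)*(-2727))) = -358/(-442 + (-147 - 1*19089)) = -358/(-442 + (-147 - 19089)) = -358/(-442 - 19236) = -358/(-19678) = -358*(-1/19678) = 179/9839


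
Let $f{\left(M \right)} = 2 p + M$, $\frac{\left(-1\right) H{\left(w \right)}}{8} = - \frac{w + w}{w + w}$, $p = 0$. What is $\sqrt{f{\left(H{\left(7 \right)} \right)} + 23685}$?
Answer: $\sqrt{23693} \approx 153.93$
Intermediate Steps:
$H{\left(w \right)} = 8$ ($H{\left(w \right)} = - 8 \left(- \frac{w + w}{w + w}\right) = - 8 \left(- \frac{2 w}{2 w}\right) = - 8 \left(- 2 w \frac{1}{2 w}\right) = - 8 \left(\left(-1\right) 1\right) = \left(-8\right) \left(-1\right) = 8$)
$f{\left(M \right)} = M$ ($f{\left(M \right)} = 2 \cdot 0 + M = 0 + M = M$)
$\sqrt{f{\left(H{\left(7 \right)} \right)} + 23685} = \sqrt{8 + 23685} = \sqrt{23693}$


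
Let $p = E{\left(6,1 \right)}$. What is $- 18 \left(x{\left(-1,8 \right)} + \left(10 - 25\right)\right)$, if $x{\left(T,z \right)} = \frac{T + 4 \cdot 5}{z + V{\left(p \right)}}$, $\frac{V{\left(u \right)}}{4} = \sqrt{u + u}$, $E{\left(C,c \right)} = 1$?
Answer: $\frac{369}{2} + \frac{171 \sqrt{2}}{4} \approx 244.96$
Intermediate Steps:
$p = 1$
$V{\left(u \right)} = 4 \sqrt{2} \sqrt{u}$ ($V{\left(u \right)} = 4 \sqrt{u + u} = 4 \sqrt{2 u} = 4 \sqrt{2} \sqrt{u}$)
$x{\left(T,z \right)} = \frac{20 + T}{z + 4 \sqrt{2}}$ ($x{\left(T,z \right)} = \frac{T + 4 \cdot 5}{z + 4 \sqrt{2} \sqrt{1}} = \frac{T + 20}{z + 4 \sqrt{2} \cdot 1} = \frac{20 + T}{z + 4 \sqrt{2}}$)
$- 18 \left(x{\left(-1,8 \right)} + \left(10 - 25\right)\right) = - 18 \left(\frac{20 - 1}{8 + 4 \sqrt{2}} + \left(10 - 25\right)\right) = - 18 \left(\frac{1}{8 + 4 \sqrt{2}} \cdot 19 - 15\right) = - 18 \left(\frac{19}{8 + 4 \sqrt{2}} - 15\right) = - 18 \left(-15 + \frac{19}{8 + 4 \sqrt{2}}\right) = 270 - \frac{342}{8 + 4 \sqrt{2}}$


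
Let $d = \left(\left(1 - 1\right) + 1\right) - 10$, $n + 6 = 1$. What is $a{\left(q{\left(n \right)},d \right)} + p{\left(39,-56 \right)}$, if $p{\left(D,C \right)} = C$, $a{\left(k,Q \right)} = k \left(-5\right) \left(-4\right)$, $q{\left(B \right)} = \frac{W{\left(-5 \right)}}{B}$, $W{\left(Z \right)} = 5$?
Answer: $-76$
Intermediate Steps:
$n = -5$ ($n = -6 + 1 = -5$)
$q{\left(B \right)} = \frac{5}{B}$
$d = -9$ ($d = \left(0 + 1\right) - 10 = 1 - 10 = -9$)
$a{\left(k,Q \right)} = 20 k$ ($a{\left(k,Q \right)} = - 5 k \left(-4\right) = 20 k$)
$a{\left(q{\left(n \right)},d \right)} + p{\left(39,-56 \right)} = 20 \frac{5}{-5} - 56 = 20 \cdot 5 \left(- \frac{1}{5}\right) - 56 = 20 \left(-1\right) - 56 = -20 - 56 = -76$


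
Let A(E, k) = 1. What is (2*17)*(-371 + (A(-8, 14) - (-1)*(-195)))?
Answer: -19210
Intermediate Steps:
(2*17)*(-371 + (A(-8, 14) - (-1)*(-195))) = (2*17)*(-371 + (1 - (-1)*(-195))) = 34*(-371 + (1 - 1*195)) = 34*(-371 + (1 - 195)) = 34*(-371 - 194) = 34*(-565) = -19210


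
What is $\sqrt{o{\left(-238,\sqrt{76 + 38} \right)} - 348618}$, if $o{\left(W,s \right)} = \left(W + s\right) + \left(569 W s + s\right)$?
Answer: $2 \sqrt{-87214 - 33855 \sqrt{114}} \approx 1339.7 i$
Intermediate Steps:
$o{\left(W,s \right)} = W + 2 s + 569 W s$ ($o{\left(W,s \right)} = \left(W + s\right) + \left(569 W s + s\right) = \left(W + s\right) + \left(s + 569 W s\right) = W + 2 s + 569 W s$)
$\sqrt{o{\left(-238,\sqrt{76 + 38} \right)} - 348618} = \sqrt{\left(-238 + 2 \sqrt{76 + 38} + 569 \left(-238\right) \sqrt{76 + 38}\right) - 348618} = \sqrt{\left(-238 + 2 \sqrt{114} + 569 \left(-238\right) \sqrt{114}\right) - 348618} = \sqrt{\left(-238 + 2 \sqrt{114} - 135422 \sqrt{114}\right) - 348618} = \sqrt{\left(-238 - 135420 \sqrt{114}\right) - 348618} = \sqrt{-348856 - 135420 \sqrt{114}}$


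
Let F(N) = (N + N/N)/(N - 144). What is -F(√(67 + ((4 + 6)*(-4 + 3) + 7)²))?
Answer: 11/1033 + 29*√19/2066 ≈ 0.071833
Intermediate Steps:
F(N) = (1 + N)/(-144 + N) (F(N) = (N + 1)/(-144 + N) = (1 + N)/(-144 + N))
-F(√(67 + ((4 + 6)*(-4 + 3) + 7)²)) = -(1 + √(67 + ((4 + 6)*(-4 + 3) + 7)²))/(-144 + √(67 + ((4 + 6)*(-4 + 3) + 7)²)) = -(1 + √(67 + (10*(-1) + 7)²))/(-144 + √(67 + (10*(-1) + 7)²)) = -(1 + √(67 + (-10 + 7)²))/(-144 + √(67 + (-10 + 7)²)) = -(1 + √(67 + (-3)²))/(-144 + √(67 + (-3)²)) = -(1 + √(67 + 9))/(-144 + √(67 + 9)) = -(1 + √76)/(-144 + √76) = -(1 + 2*√19)/(-144 + 2*√19)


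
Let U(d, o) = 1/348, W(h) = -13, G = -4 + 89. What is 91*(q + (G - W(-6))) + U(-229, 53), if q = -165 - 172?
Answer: -7568651/348 ≈ -21749.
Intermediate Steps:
G = 85
U(d, o) = 1/348
q = -337
91*(q + (G - W(-6))) + U(-229, 53) = 91*(-337 + (85 - 1*(-13))) + 1/348 = 91*(-337 + (85 + 13)) + 1/348 = 91*(-337 + 98) + 1/348 = 91*(-239) + 1/348 = -21749 + 1/348 = -7568651/348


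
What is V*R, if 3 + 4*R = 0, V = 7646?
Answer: -11469/2 ≈ -5734.5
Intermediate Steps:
R = -¾ (R = -¾ + (¼)*0 = -¾ + 0 = -¾ ≈ -0.75000)
V*R = 7646*(-¾) = -11469/2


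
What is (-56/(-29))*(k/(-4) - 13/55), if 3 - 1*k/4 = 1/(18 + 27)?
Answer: -89096/14355 ≈ -6.2066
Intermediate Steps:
k = 536/45 (k = 12 - 4/(18 + 27) = 12 - 4/45 = 536/45 ≈ 11.911)
(-56/(-29))*(k/(-4) - 13/55) = (-56/(-29))*((536/45)/(-4) - 13/55) = (-56*(-1/29))*((536/45)*(-¼) - 13*1/55) = 56*(-134/45 - 13/55)/29 = (56/29)*(-1591/495) = -89096/14355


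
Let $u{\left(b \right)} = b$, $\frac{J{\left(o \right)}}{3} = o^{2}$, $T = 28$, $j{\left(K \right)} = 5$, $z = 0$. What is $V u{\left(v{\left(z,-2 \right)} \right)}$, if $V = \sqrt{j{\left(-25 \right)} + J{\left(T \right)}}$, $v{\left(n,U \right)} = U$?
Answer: $- 2 \sqrt{2357} \approx -97.098$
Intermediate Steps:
$J{\left(o \right)} = 3 o^{2}$
$V = \sqrt{2357}$ ($V = \sqrt{5 + 3 \cdot 28^{2}} = \sqrt{5 + 3 \cdot 784} = \sqrt{5 + 2352} = \sqrt{2357} \approx 48.549$)
$V u{\left(v{\left(z,-2 \right)} \right)} = \sqrt{2357} \left(-2\right) = - 2 \sqrt{2357}$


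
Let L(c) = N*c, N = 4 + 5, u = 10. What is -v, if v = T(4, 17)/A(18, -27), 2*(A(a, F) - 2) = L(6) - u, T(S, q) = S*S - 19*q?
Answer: 307/24 ≈ 12.792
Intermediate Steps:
T(S, q) = S² - 19*q
N = 9
L(c) = 9*c
A(a, F) = 24 (A(a, F) = 2 + (9*6 - 1*10)/2 = 2 + (54 - 10)/2 = 2 + (½)*44 = 2 + 22 = 24)
v = -307/24 (v = (4² - 19*17)/24 = (16 - 323)*(1/24) = -307*1/24 = -307/24 ≈ -12.792)
-v = -1*(-307/24) = 307/24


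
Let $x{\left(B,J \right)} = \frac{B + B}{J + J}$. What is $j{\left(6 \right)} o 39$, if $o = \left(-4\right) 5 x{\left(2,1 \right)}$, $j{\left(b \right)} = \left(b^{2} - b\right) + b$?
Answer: $-56160$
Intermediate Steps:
$j{\left(b \right)} = b^{2}$
$x{\left(B,J \right)} = \frac{B}{J}$ ($x{\left(B,J \right)} = \frac{2 B}{2 J} = 2 B \frac{1}{2 J} = \frac{B}{J}$)
$o = -40$ ($o = \left(-4\right) 5 \cdot \frac{2}{1} = - 20 \cdot 2 \cdot 1 = \left(-20\right) 2 = -40$)
$j{\left(6 \right)} o 39 = 6^{2} \left(-40\right) 39 = 36 \left(-40\right) 39 = \left(-1440\right) 39 = -56160$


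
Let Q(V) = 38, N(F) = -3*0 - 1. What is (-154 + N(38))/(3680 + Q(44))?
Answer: -155/3718 ≈ -0.041689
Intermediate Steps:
N(F) = -1 (N(F) = 0 - 1 = -1)
(-154 + N(38))/(3680 + Q(44)) = (-154 - 1)/(3680 + 38) = -155/3718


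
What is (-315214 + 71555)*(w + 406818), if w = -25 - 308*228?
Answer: -82008065971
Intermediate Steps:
w = -70249 (w = -25 - 70224 = -70249)
(-315214 + 71555)*(w + 406818) = (-315214 + 71555)*(-70249 + 406818) = -243659*336569 = -82008065971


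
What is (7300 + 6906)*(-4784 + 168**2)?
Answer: 332988640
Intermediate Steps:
(7300 + 6906)*(-4784 + 168**2) = 14206*(-4784 + 28224) = 14206*23440 = 332988640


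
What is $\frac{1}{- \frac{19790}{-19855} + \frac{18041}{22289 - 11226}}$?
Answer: $\frac{43931173}{115428165} \approx 0.38059$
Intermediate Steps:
$\frac{1}{- \frac{19790}{-19855} + \frac{18041}{22289 - 11226}} = \frac{1}{\left(-19790\right) \left(- \frac{1}{19855}\right) + \frac{18041}{11063}} = \frac{1}{\frac{3958}{3971} + 18041 \cdot \frac{1}{11063}} = \frac{1}{\frac{3958}{3971} + \frac{18041}{11063}} = \frac{1}{\frac{115428165}{43931173}} = \frac{43931173}{115428165}$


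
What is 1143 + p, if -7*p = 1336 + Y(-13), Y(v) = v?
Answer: 954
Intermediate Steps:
p = -189 (p = -(1336 - 13)/7 = -⅐*1323 = -189)
1143 + p = 1143 - 189 = 954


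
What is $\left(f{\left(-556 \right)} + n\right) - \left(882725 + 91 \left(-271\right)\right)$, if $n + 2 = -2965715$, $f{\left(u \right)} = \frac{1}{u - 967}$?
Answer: $- \frac{5823618464}{1523} \approx -3.8238 \cdot 10^{6}$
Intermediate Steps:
$f{\left(u \right)} = \frac{1}{-967 + u}$
$n = -2965717$ ($n = -2 - 2965715 = -2965717$)
$\left(f{\left(-556 \right)} + n\right) - \left(882725 + 91 \left(-271\right)\right) = \left(\frac{1}{-967 - 556} - 2965717\right) - \left(882725 + 91 \left(-271\right)\right) = \left(\frac{1}{-1523} - 2965717\right) - 858064 = \left(- \frac{1}{1523} - 2965717\right) + \left(-882725 + 24661\right) = - \frac{4516786992}{1523} - 858064 = - \frac{5823618464}{1523}$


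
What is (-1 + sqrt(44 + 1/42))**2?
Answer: 1891/42 - 43*sqrt(42)/21 ≈ 31.754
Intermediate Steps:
(-1 + sqrt(44 + 1/42))**2 = (-1 + sqrt(1849/42))**2 = (-1 + 43*sqrt(42)/42)**2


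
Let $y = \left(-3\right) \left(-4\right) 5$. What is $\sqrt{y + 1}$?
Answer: $\sqrt{61} \approx 7.8102$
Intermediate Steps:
$y = 60$ ($y = 12 \cdot 5 = 60$)
$\sqrt{y + 1} = \sqrt{60 + 1} = \sqrt{61}$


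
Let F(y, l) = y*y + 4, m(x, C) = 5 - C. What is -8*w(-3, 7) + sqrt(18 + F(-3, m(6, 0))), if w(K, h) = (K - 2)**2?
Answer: -200 + sqrt(31) ≈ -194.43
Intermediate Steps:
w(K, h) = (-2 + K)**2
F(y, l) = 4 + y**2 (F(y, l) = y**2 + 4 = 4 + y**2)
-8*w(-3, 7) + sqrt(18 + F(-3, m(6, 0))) = -8*(-2 - 3)**2 + sqrt(18 + (4 + (-3)**2)) = -8*(-5)**2 + sqrt(18 + (4 + 9)) = -8*25 + sqrt(18 + 13) = -200 + sqrt(31)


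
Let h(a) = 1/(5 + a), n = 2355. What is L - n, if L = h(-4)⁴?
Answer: -2354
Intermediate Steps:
L = 1 (L = (1/(5 - 4))⁴ = (1/1)⁴ = 1⁴ = 1)
L - n = 1 - 1*2355 = 1 - 2355 = -2354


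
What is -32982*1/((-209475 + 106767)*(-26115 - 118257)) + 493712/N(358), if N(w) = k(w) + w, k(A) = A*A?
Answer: 610069665244259/158812058276856 ≈ 3.8415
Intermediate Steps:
k(A) = A²
N(w) = w + w² (N(w) = w² + w = w + w²)
-32982*1/((-209475 + 106767)*(-26115 - 118257)) + 493712/N(358) = -32982*1/((-209475 + 106767)*(-26115 - 118257)) + 493712/((358*(1 + 358))) = -32982/((-144372*(-102708))) + 493712/((358*359)) = -32982/14828159376 + 493712/128522 = -32982*1/14828159376 + 493712*(1/128522) = -5497/2471359896 + 246856/64261 = 610069665244259/158812058276856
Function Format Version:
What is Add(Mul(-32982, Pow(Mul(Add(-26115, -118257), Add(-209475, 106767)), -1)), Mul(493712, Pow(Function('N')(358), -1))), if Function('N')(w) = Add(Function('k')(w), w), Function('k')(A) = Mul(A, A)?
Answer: Rational(610069665244259, 158812058276856) ≈ 3.8415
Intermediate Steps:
Function('k')(A) = Pow(A, 2)
Function('N')(w) = Add(w, Pow(w, 2)) (Function('N')(w) = Add(Pow(w, 2), w) = Add(w, Pow(w, 2)))
Add(Mul(-32982, Pow(Mul(Add(-26115, -118257), Add(-209475, 106767)), -1)), Mul(493712, Pow(Function('N')(358), -1))) = Add(Mul(-32982, Pow(Mul(Add(-26115, -118257), Add(-209475, 106767)), -1)), Mul(493712, Pow(Mul(358, Add(1, 358)), -1))) = Add(Mul(-32982, Pow(Mul(-144372, -102708), -1)), Mul(493712, Pow(Mul(358, 359), -1))) = Add(Mul(-32982, Pow(14828159376, -1)), Mul(493712, Pow(128522, -1))) = Add(Mul(-32982, Rational(1, 14828159376)), Mul(493712, Rational(1, 128522))) = Add(Rational(-5497, 2471359896), Rational(246856, 64261)) = Rational(610069665244259, 158812058276856)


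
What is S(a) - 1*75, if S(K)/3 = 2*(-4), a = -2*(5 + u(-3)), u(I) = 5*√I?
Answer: -99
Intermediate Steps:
a = -10 - 10*I*√3 (a = -2*(5 + 5*√(-3)) = -2*(5 + 5*(I*√3)) = -2*(5 + 5*I*√3) = -10 - 10*I*√3 ≈ -10.0 - 17.32*I)
S(K) = -24 (S(K) = 3*(2*(-4)) = 3*(-8) = -24)
S(a) - 1*75 = -24 - 1*75 = -24 - 75 = -99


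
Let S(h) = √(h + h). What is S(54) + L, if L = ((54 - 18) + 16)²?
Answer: 2704 + 6*√3 ≈ 2714.4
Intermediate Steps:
S(h) = √2*√h (S(h) = √(2*h) = √2*√h)
L = 2704 (L = (36 + 16)² = 52² = 2704)
S(54) + L = √2*√54 + 2704 = √2*(3*√6) + 2704 = 6*√3 + 2704 = 2704 + 6*√3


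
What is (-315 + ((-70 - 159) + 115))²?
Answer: 184041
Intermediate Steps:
(-315 + ((-70 - 159) + 115))² = (-315 + (-229 + 115))² = (-315 - 114)² = (-429)² = 184041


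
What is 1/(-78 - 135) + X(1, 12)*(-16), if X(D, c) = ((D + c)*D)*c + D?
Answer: -535057/213 ≈ -2512.0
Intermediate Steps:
X(D, c) = D + D*c*(D + c) (X(D, c) = (D*(D + c))*c + D = D*c*(D + c) + D = D + D*c*(D + c))
1/(-78 - 135) + X(1, 12)*(-16) = 1/(-78 - 135) + (1*(1 + 12**2 + 1*12))*(-16) = 1/(-213) + (1*(1 + 144 + 12))*(-16) = -1/213 + (1*157)*(-16) = -1/213 + 157*(-16) = -1/213 - 2512 = -535057/213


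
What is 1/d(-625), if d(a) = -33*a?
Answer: 1/20625 ≈ 4.8485e-5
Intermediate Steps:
1/d(-625) = 1/(-33*(-625)) = 1/20625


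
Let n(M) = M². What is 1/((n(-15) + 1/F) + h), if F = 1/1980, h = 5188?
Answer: 1/7393 ≈ 0.00013526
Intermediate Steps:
F = 1/1980 ≈ 0.00050505
1/((n(-15) + 1/F) + h) = 1/(((-15)² + 1/(1/1980)) + 5188) = 1/((225 + 1980) + 5188) = 1/(2205 + 5188) = 1/7393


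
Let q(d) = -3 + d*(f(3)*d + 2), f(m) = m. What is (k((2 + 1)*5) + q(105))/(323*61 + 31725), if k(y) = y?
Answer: 33297/51428 ≈ 0.64745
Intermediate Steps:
q(d) = -3 + d*(2 + 3*d) (q(d) = -3 + d*(3*d + 2) = -3 + d*(2 + 3*d))
(k((2 + 1)*5) + q(105))/(323*61 + 31725) = ((2 + 1)*5 + (-3 + 2*105 + 3*105²))/(323*61 + 31725) = (3*5 + (-3 + 210 + 3*11025))/(19703 + 31725) = (15 + (-3 + 210 + 33075))/51428 = (15 + 33282)*(1/51428) = 33297*(1/51428) = 33297/51428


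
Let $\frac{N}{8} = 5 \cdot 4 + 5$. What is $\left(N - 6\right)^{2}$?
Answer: $37636$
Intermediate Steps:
$N = 200$ ($N = 8 \left(5 \cdot 4 + 5\right) = 8 \left(20 + 5\right) = 8 \cdot 25 = 200$)
$\left(N - 6\right)^{2} = \left(200 - 6\right)^{2} = 194^{2} = 37636$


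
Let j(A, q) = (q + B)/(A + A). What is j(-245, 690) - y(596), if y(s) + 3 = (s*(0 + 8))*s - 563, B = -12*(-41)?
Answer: -696085281/245 ≈ -2.8412e+6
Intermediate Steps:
B = 492
j(A, q) = (492 + q)/(2*A) (j(A, q) = (q + 492)/(A + A) = (492 + q)/((2*A)) = (492 + q)*(1/(2*A)) = (492 + q)/(2*A))
y(s) = -566 + 8*s² (y(s) = -3 + ((s*(0 + 8))*s - 563) = -3 + ((s*8)*s - 563) = -3 + ((8*s)*s - 563) = -3 + (8*s² - 563) = -3 + (-563 + 8*s²) = -566 + 8*s²)
j(-245, 690) - y(596) = (½)*(492 + 690)/(-245) - (-566 + 8*596²) = (½)*(-1/245)*1182 - (-566 + 8*355216) = -591/245 - (-566 + 2841728) = -591/245 - 1*2841162 = -591/245 - 2841162 = -696085281/245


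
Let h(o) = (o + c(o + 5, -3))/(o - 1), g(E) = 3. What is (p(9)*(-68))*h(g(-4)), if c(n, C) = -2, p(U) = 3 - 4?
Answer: 34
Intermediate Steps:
p(U) = -1
h(o) = (-2 + o)/(-1 + o) (h(o) = (o - 2)/(o - 1) = (-2 + o)/(-1 + o))
(p(9)*(-68))*h(g(-4)) = (-1*(-68))*((-2 + 3)/(-1 + 3)) = 68*(1/2) = 68*((½)*1) = 68*(½) = 34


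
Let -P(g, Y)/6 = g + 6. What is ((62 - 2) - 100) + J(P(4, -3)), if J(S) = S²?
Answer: 3560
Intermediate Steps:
P(g, Y) = -36 - 6*g (P(g, Y) = -6*(g + 6) = -6*(6 + g) = -36 - 6*g)
((62 - 2) - 100) + J(P(4, -3)) = ((62 - 2) - 100) + (-36 - 6*4)² = (60 - 100) + (-36 - 24)² = -40 + (-60)² = -40 + 3600 = 3560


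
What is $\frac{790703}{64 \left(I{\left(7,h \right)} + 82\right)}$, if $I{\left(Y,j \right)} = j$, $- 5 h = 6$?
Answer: $\frac{3953515}{25856} \approx 152.91$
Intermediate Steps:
$h = - \frac{6}{5}$ ($h = \left(- \frac{1}{5}\right) 6 = - \frac{6}{5} \approx -1.2$)
$\frac{790703}{64 \left(I{\left(7,h \right)} + 82\right)} = \frac{790703}{64 \left(- \frac{6}{5} + 82\right)} = \frac{790703}{64 \cdot \frac{404}{5}} = \frac{790703}{\frac{25856}{5}} = 790703 \cdot \frac{5}{25856} = \frac{3953515}{25856}$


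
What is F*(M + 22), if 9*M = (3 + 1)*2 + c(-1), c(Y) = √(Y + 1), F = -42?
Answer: -2884/3 ≈ -961.33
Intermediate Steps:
c(Y) = √(1 + Y)
M = 8/9 (M = ((3 + 1)*2 + √(1 - 1))/9 = (4*2 + √0)/9 = (8 + 0)/9 = (⅑)*8 = 8/9 ≈ 0.88889)
F*(M + 22) = -42*(8/9 + 22) = -42*206/9 = -2884/3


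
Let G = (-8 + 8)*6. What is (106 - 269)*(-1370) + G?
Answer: 223310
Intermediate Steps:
G = 0 (G = 0*6 = 0)
(106 - 269)*(-1370) + G = (106 - 269)*(-1370) + 0 = -163*(-1370) + 0 = 223310 + 0 = 223310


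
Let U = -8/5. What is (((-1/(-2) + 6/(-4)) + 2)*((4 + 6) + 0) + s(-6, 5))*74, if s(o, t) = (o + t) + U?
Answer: 2738/5 ≈ 547.60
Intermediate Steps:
U = -8/5 (U = -8*1/5 = -8/5 ≈ -1.6000)
s(o, t) = -8/5 + o + t (s(o, t) = (o + t) - 8/5 = -8/5 + o + t)
(((-1/(-2) + 6/(-4)) + 2)*((4 + 6) + 0) + s(-6, 5))*74 = (((-1/(-2) + 6/(-4)) + 2)*((4 + 6) + 0) + (-8/5 - 6 + 5))*74 = (((-1*(-1/2) + 6*(-1/4)) + 2)*(10 + 0) - 13/5)*74 = (((1/2 - 3/2) + 2)*10 - 13/5)*74 = ((-1 + 2)*10 - 13/5)*74 = (1*10 - 13/5)*74 = (10 - 13/5)*74 = (37/5)*74 = 2738/5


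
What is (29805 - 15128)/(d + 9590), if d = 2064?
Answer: 14677/11654 ≈ 1.2594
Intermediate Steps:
(29805 - 15128)/(d + 9590) = (29805 - 15128)/(2064 + 9590) = 14677/11654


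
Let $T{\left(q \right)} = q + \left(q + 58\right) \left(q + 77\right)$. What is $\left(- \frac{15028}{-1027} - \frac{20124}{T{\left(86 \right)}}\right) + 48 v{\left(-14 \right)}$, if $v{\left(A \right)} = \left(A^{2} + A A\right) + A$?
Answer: $\frac{16896557530}{930541} \approx 18158.0$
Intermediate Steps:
$T{\left(q \right)} = q + \left(58 + q\right) \left(77 + q\right)$
$v{\left(A \right)} = A + 2 A^{2}$ ($v{\left(A \right)} = \left(A^{2} + A^{2}\right) + A = 2 A^{2} + A = A + 2 A^{2}$)
$\left(- \frac{15028}{-1027} - \frac{20124}{T{\left(86 \right)}}\right) + 48 v{\left(-14 \right)} = \left(- \frac{15028}{-1027} - \frac{20124}{4466 + 86^{2} + 136 \cdot 86}\right) + 48 \left(- 14 \left(1 + 2 \left(-14\right)\right)\right) = \left(\left(-15028\right) \left(- \frac{1}{1027}\right) - \frac{20124}{4466 + 7396 + 11696}\right) + 48 \left(- 14 \left(1 - 28\right)\right) = \left(\frac{1156}{79} - \frac{20124}{23558}\right) + 48 \left(\left(-14\right) \left(-27\right)\right) = \left(\frac{1156}{79} - \frac{10062}{11779}\right) + 48 \cdot 378 = \left(\frac{1156}{79} - \frac{10062}{11779}\right) + 18144 = \frac{12821626}{930541} + 18144 = \frac{16896557530}{930541}$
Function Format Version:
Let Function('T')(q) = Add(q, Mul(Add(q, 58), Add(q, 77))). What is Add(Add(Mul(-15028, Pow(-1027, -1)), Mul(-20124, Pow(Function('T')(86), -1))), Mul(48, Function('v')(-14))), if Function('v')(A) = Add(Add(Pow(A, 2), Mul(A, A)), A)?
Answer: Rational(16896557530, 930541) ≈ 18158.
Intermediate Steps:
Function('T')(q) = Add(q, Mul(Add(58, q), Add(77, q)))
Function('v')(A) = Add(A, Mul(2, Pow(A, 2))) (Function('v')(A) = Add(Add(Pow(A, 2), Pow(A, 2)), A) = Add(Mul(2, Pow(A, 2)), A) = Add(A, Mul(2, Pow(A, 2))))
Add(Add(Mul(-15028, Pow(-1027, -1)), Mul(-20124, Pow(Function('T')(86), -1))), Mul(48, Function('v')(-14))) = Add(Add(Mul(-15028, Pow(-1027, -1)), Mul(-20124, Pow(Add(4466, Pow(86, 2), Mul(136, 86)), -1))), Mul(48, Mul(-14, Add(1, Mul(2, -14))))) = Add(Add(Mul(-15028, Rational(-1, 1027)), Mul(-20124, Pow(Add(4466, 7396, 11696), -1))), Mul(48, Mul(-14, Add(1, -28)))) = Add(Add(Rational(1156, 79), Mul(-20124, Pow(23558, -1))), Mul(48, Mul(-14, -27))) = Add(Add(Rational(1156, 79), Mul(-20124, Rational(1, 23558))), Mul(48, 378)) = Add(Add(Rational(1156, 79), Rational(-10062, 11779)), 18144) = Add(Rational(12821626, 930541), 18144) = Rational(16896557530, 930541)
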